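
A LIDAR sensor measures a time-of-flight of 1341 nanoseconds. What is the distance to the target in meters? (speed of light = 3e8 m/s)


tof = 1341 ns = 1.341e-06 s
dist = c * tof / 2
= 3e8 * 1.341e-06 / 2
= 201.15 m


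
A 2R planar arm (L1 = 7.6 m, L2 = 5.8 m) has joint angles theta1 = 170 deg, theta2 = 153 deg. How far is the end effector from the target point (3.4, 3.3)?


End effector via forward kinematics:
x = L1*cos(t1) + L2*cos(t1+t2) = -2.8525
y = L1*sin(t1) + L2*sin(t1+t2) = -2.1708
Distance to target:
d = sqrt((3.4 - -2.8525)^2 + (3.3 - -2.1708)^2)
= sqrt(39.0932 + 29.9297)
= 8.308 m


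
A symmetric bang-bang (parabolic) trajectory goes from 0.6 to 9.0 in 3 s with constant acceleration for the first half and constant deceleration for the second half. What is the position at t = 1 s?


Symmetric rest-to-rest: each phase covers (pf-p0)/2 in time T/2. 0.5*a*(T/2)^2 = (pf-p0)/2 => a = 4*(pf-p0)/T^2
a = 4*(9.0-0.6)/3^2 = 3.7333
t = 1 is in the acceleration phase (t <= T/2).
p = p0 + 0.5*a*t^2 = 0.6 + 0.5*3.7333*1^2
= 2.4667


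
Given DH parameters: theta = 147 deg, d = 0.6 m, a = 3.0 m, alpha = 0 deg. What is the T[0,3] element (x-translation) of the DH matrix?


T[0,3] = a * cos(theta)
= 3.0 * cos(147 deg)
= 3.0 * -0.8387
= -2.516


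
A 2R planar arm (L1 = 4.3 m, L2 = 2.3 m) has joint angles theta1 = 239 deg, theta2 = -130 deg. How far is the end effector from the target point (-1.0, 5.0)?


End effector via forward kinematics:
x = L1*cos(t1) + L2*cos(t1+t2) = -2.9635
y = L1*sin(t1) + L2*sin(t1+t2) = -1.5111
Distance to target:
d = sqrt((-1.0 - -2.9635)^2 + (5.0 - -1.5111)^2)
= sqrt(3.8552 + 42.3948)
= 6.8007 m


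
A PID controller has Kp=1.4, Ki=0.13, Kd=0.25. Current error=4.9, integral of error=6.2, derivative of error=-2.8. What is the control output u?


u = Kp*e + Ki*int(e) + Kd*de/dt
= 1.4*4.9 + 0.13*6.2 + 0.25*(-2.8)
= 6.86 + 0.806 + -0.7
= 6.966


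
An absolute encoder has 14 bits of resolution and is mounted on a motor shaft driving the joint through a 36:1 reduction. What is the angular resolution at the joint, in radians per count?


counts = 2^14 = 16384
effective counts at joint = 16384 * 36 = 589824
resolution = 2*pi / 589824
= 1.0653e-05 rad/count


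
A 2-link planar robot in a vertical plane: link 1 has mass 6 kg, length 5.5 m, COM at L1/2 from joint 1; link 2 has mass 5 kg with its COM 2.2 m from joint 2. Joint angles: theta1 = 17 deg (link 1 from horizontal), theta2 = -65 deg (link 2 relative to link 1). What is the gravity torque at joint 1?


Horizontal distance from joint 1 to link-1 COM:
  x_c1 = (L1/2)*cos(t1) = 2.75 * 0.9563 = 2.6298 m
Horizontal distance from joint 1 to link-2 COM:
  x_c2 = L1*cos(t1) + Lc2*cos(t1+t2)
       = 5.5*0.9563 + 2.2*0.6691 = 6.7318 m
tau1 = m1*g*x_c1 + m2*g*x_c2
     = 6*9.81*2.6298 + 5*9.81*6.7318
     = 154.7923 + 330.193
     = 484.9853 Nm


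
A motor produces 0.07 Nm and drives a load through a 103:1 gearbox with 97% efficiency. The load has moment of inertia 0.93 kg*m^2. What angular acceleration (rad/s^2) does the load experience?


tau_out = tau_motor * N * eta
= 0.07 * 103 * 0.97 = 6.9937 Nm
alpha = tau_out / I = 6.9937 / 0.93
= 7.5201 rad/s^2


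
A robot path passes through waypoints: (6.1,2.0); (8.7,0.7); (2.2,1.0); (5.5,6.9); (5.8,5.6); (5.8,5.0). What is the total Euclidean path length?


Segment lengths:
  seg1 = sqrt((2.6)^2 + (-1.3)^2) = 2.9069
  seg2 = sqrt((-6.5)^2 + (0.3)^2) = 6.5069
  seg3 = sqrt((3.3)^2 + (5.9)^2) = 6.7602
  seg4 = sqrt((0.3)^2 + (-1.3)^2) = 1.3342
  seg5 = sqrt((0.0)^2 + (-0.6)^2) = 0.6
Total = 18.1082


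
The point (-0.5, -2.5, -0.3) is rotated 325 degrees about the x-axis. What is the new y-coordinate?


Rotation about x-axis: y' = y*cos(theta) - z*sin(theta)
= -2.5 * 0.8192 - -0.3 * -0.5736
= -2.22


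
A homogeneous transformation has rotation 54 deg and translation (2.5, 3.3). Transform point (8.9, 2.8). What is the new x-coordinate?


x' = cos(theta)*px - sin(theta)*py + tx
= 0.5878*8.9 - 0.809*2.8 + 2.5
= 5.466


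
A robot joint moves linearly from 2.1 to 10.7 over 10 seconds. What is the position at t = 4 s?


s = t/T = 4/10 = 0.4
p(t) = p0 + (pf-p0)*s
= 2.1 + (10.7 - 2.1) * 0.4
= 5.54


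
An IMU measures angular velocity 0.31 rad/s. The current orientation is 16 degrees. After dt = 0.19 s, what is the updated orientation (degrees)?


delta_theta = w * dt = 0.31 * 0.19 = 0.0589 rad
= 3.3747 deg
theta_new = 16 + 3.3747 = 19.3747 deg


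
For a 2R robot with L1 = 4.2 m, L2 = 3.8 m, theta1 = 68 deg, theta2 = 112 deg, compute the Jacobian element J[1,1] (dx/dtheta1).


J[1,1] = -L1*sin(t1) - L2*sin(t1+t2)
= -4.2*sin(68) - 3.8*sin(180)
= -3.8942


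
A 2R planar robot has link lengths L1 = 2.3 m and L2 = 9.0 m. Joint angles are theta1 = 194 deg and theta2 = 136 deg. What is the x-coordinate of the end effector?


Convert angles to radians: theta1 = 3.3859, theta2 = 2.3736
x = L1*cos(theta1) + L2*cos(theta1+theta2)
x = -2.2317 + 7.7942
x = 5.5625


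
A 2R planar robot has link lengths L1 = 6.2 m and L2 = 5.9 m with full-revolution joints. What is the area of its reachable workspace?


r_max = L1 + L2 = 12.1 m
r_min = |L1 - L2| = 0.3 m
Area = pi*(r_max^2 - r_min^2)
= pi*(146.41 - 0.09)
= pi * 146.32
= 459.6778 m^2


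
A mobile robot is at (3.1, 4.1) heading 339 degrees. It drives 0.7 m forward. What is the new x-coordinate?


x_new = x0 + d*cos(theta)
= 3.1 + 0.7*cos(339)
= 3.1 + 0.6535
= 3.7535


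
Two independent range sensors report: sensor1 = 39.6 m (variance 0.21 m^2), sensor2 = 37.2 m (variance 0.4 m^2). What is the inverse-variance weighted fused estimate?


w1 = (1/var1) / (1/var1 + 1/var2)
   = 4.7619 / (4.7619 + 2.5) = 0.6557
w2 = 1 - w1 = 0.3443
fused = w1*s1 + w2*s2 = 25.9672 + 12.8066
= 38.7738 m


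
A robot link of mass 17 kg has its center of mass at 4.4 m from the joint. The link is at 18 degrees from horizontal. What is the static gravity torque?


tau = m*g*L*cos(angle)
= 17 * 9.81 * 4.4 * cos(18 deg)
= 17 * 9.81 * 4.4 * 0.9511
= 697.8739 Nm


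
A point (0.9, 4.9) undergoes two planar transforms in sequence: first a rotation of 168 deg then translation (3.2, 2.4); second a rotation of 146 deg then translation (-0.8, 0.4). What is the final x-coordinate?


After transform 1:
x1 = cos(168)*0.9 - sin(168)*4.9 + 3.2 = 1.3009
y1 = sin(168)*0.9 + cos(168)*4.9 + 2.4 = -2.2058
After transform 2:
x2 = cos(146)*1.3009 - sin(146)*-2.2058 + -0.8
= -0.645


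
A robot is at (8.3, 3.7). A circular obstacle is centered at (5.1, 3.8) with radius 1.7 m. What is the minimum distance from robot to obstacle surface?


center_dist = sqrt((8.3-5.1)^2 + (3.7-3.8)^2)
= sqrt(10.24 + 0.01)
= 3.2016
min_dist = center_dist - radius = 3.2016 - 1.7 = 1.5016 m


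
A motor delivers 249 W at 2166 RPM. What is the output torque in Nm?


omega = 2166 * 2*pi/60 = 226.823 rad/s
tau = P / omega = 249 / 226.823
= 1.0978 Nm


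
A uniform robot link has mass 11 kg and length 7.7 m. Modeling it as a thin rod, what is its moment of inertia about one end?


I = (1/3) * m * L^2
= (1/3) * 11 * 7.7^2
= 0.333333 * 11 * 59.29
= 217.3967 kg*m^2


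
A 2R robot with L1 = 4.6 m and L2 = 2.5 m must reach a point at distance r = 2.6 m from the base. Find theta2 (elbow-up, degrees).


cos(theta2) = (r^2 - L1^2 - L2^2) / (2*L1*L2)
cos(theta2) = (6.76 - 21.16 - 6.25) / 23.0
cos(theta2) = -0.897826
theta2 = 153.8738 degrees


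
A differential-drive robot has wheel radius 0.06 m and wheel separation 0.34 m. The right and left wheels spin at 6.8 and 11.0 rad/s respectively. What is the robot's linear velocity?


vR = r*wR = 0.06*6.8 = 0.408 m/s
vL = r*wL = 0.06*11.0 = 0.66 m/s
v = (vR+vL)/2 = 0.534 m/s
omega = (vR-vL)/L = -0.7412 rad/s
linear velocity = 0.534 m/s


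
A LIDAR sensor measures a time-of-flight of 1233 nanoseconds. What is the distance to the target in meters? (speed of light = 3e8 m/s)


tof = 1233 ns = 1.233e-06 s
dist = c * tof / 2
= 3e8 * 1.233e-06 / 2
= 184.95 m


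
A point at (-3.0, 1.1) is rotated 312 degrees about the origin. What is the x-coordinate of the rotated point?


x' = x*cos(theta) - y*sin(theta)
cos(312 deg) = 0.6691, sin(312 deg) = -0.7431
x' = -3.0 * 0.6691 - 1.1 * -0.7431
= -2.0074 - -0.8175
= -1.1899


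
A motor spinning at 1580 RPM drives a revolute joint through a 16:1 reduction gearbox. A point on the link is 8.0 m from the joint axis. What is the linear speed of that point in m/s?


omega_motor = 1580 * 2*pi/60 = 165.4572 rad/s
omega_joint = omega_motor / 16 = 10.3411 rad/s
v = omega_joint * r = 10.3411 * 8.0
= 82.7286 m/s


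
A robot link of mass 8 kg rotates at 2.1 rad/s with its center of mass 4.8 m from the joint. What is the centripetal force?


F = m * omega^2 * r
= 8 * 2.1^2 * 4.8
= 8 * 4.41 * 4.8
= 169.344 N


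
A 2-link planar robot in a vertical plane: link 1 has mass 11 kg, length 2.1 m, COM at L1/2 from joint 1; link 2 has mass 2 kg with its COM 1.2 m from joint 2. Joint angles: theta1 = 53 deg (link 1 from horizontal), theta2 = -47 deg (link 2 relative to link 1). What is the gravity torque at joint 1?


Horizontal distance from joint 1 to link-1 COM:
  x_c1 = (L1/2)*cos(t1) = 1.05 * 0.6018 = 0.6319 m
Horizontal distance from joint 1 to link-2 COM:
  x_c2 = L1*cos(t1) + Lc2*cos(t1+t2)
       = 2.1*0.6018 + 1.2*0.9945 = 2.4572 m
tau1 = m1*g*x_c1 + m2*g*x_c2
     = 11*9.81*0.6319 + 2*9.81*2.4572
     = 68.189 + 48.211
     = 116.4 Nm


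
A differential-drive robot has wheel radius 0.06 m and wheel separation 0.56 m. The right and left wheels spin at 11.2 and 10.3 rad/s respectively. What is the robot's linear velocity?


vR = r*wR = 0.06*11.2 = 0.672 m/s
vL = r*wL = 0.06*10.3 = 0.618 m/s
v = (vR+vL)/2 = 0.645 m/s
omega = (vR-vL)/L = 0.0964 rad/s
linear velocity = 0.645 m/s


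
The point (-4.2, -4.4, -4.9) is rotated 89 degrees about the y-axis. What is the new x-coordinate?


Rotation about y-axis: x' = x*cos(theta) + z*sin(theta)
= -4.2 * 0.0175 + -4.9 * 0.9998
= -4.9726


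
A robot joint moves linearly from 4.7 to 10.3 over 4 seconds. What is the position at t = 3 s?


s = t/T = 3/4 = 0.75
p(t) = p0 + (pf-p0)*s
= 4.7 + (10.3 - 4.7) * 0.75
= 8.9


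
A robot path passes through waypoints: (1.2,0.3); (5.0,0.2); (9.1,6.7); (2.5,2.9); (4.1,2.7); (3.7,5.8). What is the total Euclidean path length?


Segment lengths:
  seg1 = sqrt((3.8)^2 + (-0.1)^2) = 3.8013
  seg2 = sqrt((4.1)^2 + (6.5)^2) = 7.6851
  seg3 = sqrt((-6.6)^2 + (-3.8)^2) = 7.6158
  seg4 = sqrt((1.6)^2 + (-0.2)^2) = 1.6125
  seg5 = sqrt((-0.4)^2 + (3.1)^2) = 3.1257
Total = 23.8403


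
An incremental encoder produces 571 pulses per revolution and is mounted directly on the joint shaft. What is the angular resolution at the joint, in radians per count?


counts per rev = 571
resolution = 2*pi / 571
= 0.011 rad/count


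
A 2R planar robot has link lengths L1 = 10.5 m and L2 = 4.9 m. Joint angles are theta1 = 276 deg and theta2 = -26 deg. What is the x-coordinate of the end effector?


Convert angles to radians: theta1 = 4.8171, theta2 = -0.4538
x = L1*cos(theta1) + L2*cos(theta1+theta2)
x = 1.0975 + -1.6759
x = -0.5783


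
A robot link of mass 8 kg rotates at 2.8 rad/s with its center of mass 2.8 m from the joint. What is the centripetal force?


F = m * omega^2 * r
= 8 * 2.8^2 * 2.8
= 8 * 7.84 * 2.8
= 175.616 N


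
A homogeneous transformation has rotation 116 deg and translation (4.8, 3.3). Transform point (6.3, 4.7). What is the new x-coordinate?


x' = cos(theta)*px - sin(theta)*py + tx
= -0.4384*6.3 - 0.8988*4.7 + 4.8
= -2.1861


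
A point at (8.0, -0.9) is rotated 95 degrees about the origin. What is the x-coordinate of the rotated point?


x' = x*cos(theta) - y*sin(theta)
cos(95 deg) = -0.0872, sin(95 deg) = 0.9962
x' = 8.0 * -0.0872 - -0.9 * 0.9962
= -0.6972 - -0.8966
= 0.1993


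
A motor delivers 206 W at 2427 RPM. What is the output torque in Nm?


omega = 2427 * 2*pi/60 = 254.1548 rad/s
tau = P / omega = 206 / 254.1548
= 0.8105 Nm


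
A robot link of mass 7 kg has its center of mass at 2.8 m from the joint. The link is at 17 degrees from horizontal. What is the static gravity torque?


tau = m*g*L*cos(angle)
= 7 * 9.81 * 2.8 * cos(17 deg)
= 7 * 9.81 * 2.8 * 0.9563
= 183.8745 Nm


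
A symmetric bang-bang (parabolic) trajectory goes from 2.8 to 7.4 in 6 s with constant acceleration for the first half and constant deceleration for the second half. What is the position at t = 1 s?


Symmetric rest-to-rest: each phase covers (pf-p0)/2 in time T/2. 0.5*a*(T/2)^2 = (pf-p0)/2 => a = 4*(pf-p0)/T^2
a = 4*(7.4-2.8)/6^2 = 0.5111
t = 1 is in the acceleration phase (t <= T/2).
p = p0 + 0.5*a*t^2 = 2.8 + 0.5*0.5111*1^2
= 3.0556


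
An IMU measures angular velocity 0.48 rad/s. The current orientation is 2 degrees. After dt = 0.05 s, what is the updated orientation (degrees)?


delta_theta = w * dt = 0.48 * 0.05 = 0.024 rad
= 1.3751 deg
theta_new = 2 + 1.3751 = 3.3751 deg


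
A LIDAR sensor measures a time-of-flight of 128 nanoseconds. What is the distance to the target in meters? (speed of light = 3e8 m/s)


tof = 128 ns = 1.28e-07 s
dist = c * tof / 2
= 3e8 * 1.28e-07 / 2
= 19.2 m


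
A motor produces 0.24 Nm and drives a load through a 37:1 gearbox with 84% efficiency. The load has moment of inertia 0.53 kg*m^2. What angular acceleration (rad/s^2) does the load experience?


tau_out = tau_motor * N * eta
= 0.24 * 37 * 0.84 = 7.4592 Nm
alpha = tau_out / I = 7.4592 / 0.53
= 14.074 rad/s^2


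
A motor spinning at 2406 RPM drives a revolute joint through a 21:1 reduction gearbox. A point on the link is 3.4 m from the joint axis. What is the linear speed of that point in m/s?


omega_motor = 2406 * 2*pi/60 = 251.9557 rad/s
omega_joint = omega_motor / 21 = 11.9979 rad/s
v = omega_joint * r = 11.9979 * 3.4
= 40.7928 m/s


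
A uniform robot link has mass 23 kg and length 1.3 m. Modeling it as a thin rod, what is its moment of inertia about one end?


I = (1/3) * m * L^2
= (1/3) * 23 * 1.3^2
= 0.333333 * 23 * 1.69
= 12.9567 kg*m^2


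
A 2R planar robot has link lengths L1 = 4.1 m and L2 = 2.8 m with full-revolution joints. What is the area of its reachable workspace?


r_max = L1 + L2 = 6.9 m
r_min = |L1 - L2| = 1.3 m
Area = pi*(r_max^2 - r_min^2)
= pi*(47.61 - 1.69)
= pi * 45.92
= 144.2619 m^2


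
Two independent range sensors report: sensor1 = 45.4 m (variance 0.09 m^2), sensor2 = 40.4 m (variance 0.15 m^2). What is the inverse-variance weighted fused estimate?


w1 = (1/var1) / (1/var1 + 1/var2)
   = 11.1111 / (11.1111 + 6.6667) = 0.625
w2 = 1 - w1 = 0.375
fused = w1*s1 + w2*s2 = 28.375 + 15.15
= 43.525 m


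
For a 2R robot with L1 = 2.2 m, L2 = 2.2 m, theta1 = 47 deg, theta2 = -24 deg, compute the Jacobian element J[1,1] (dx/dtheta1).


J[1,1] = -L1*sin(t1) - L2*sin(t1+t2)
= -2.2*sin(47) - 2.2*sin(23)
= -2.4686


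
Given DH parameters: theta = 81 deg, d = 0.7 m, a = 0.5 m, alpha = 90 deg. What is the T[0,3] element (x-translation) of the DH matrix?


T[0,3] = a * cos(theta)
= 0.5 * cos(81 deg)
= 0.5 * 0.1564
= 0.0782


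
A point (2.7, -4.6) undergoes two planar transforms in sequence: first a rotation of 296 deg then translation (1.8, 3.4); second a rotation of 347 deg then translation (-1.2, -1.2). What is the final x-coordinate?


After transform 1:
x1 = cos(296)*2.7 - sin(296)*-4.6 + 1.8 = -1.1509
y1 = sin(296)*2.7 + cos(296)*-4.6 + 3.4 = -1.0433
After transform 2:
x2 = cos(347)*-1.1509 - sin(347)*-1.0433 + -1.2
= -2.556


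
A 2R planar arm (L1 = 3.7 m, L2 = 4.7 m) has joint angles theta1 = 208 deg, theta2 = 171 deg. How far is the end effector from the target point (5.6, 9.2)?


End effector via forward kinematics:
x = L1*cos(t1) + L2*cos(t1+t2) = 1.177
y = L1*sin(t1) + L2*sin(t1+t2) = -0.2069
Distance to target:
d = sqrt((5.6 - 1.177)^2 + (9.2 - -0.2069)^2)
= sqrt(19.5627 + 88.4893)
= 10.3948 m


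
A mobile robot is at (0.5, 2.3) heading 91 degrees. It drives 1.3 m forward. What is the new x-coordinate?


x_new = x0 + d*cos(theta)
= 0.5 + 1.3*cos(91)
= 0.5 + -0.0227
= 0.4773


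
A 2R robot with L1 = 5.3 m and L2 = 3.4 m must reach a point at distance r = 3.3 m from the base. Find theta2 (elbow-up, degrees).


cos(theta2) = (r^2 - L1^2 - L2^2) / (2*L1*L2)
cos(theta2) = (10.89 - 28.09 - 11.56) / 36.04
cos(theta2) = -0.798002
theta2 = 142.9397 degrees


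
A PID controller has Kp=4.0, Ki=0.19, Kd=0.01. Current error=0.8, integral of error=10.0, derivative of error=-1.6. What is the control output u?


u = Kp*e + Ki*int(e) + Kd*de/dt
= 4.0*0.8 + 0.19*10.0 + 0.01*(-1.6)
= 3.2 + 1.9 + -0.016
= 5.084


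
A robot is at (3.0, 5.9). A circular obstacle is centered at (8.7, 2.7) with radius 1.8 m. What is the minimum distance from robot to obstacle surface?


center_dist = sqrt((3.0-8.7)^2 + (5.9-2.7)^2)
= sqrt(32.49 + 10.24)
= 6.5368
min_dist = center_dist - radius = 6.5368 - 1.8 = 4.7368 m


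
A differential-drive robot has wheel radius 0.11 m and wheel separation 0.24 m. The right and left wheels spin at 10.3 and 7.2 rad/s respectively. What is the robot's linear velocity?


vR = r*wR = 0.11*10.3 = 1.133 m/s
vL = r*wL = 0.11*7.2 = 0.792 m/s
v = (vR+vL)/2 = 0.9625 m/s
omega = (vR-vL)/L = 1.4208 rad/s
linear velocity = 0.9625 m/s


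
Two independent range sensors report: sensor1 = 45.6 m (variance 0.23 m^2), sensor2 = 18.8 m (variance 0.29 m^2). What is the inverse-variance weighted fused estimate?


w1 = (1/var1) / (1/var1 + 1/var2)
   = 4.3478 / (4.3478 + 3.4483) = 0.5577
w2 = 1 - w1 = 0.4423
fused = w1*s1 + w2*s2 = 25.4308 + 8.3154
= 33.7462 m


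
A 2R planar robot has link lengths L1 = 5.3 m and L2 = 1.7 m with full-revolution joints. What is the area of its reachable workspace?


r_max = L1 + L2 = 7.0 m
r_min = |L1 - L2| = 3.6 m
Area = pi*(r_max^2 - r_min^2)
= pi*(49.0 - 12.96)
= pi * 36.04
= 113.223 m^2


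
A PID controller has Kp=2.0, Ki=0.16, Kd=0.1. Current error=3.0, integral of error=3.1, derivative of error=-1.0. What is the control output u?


u = Kp*e + Ki*int(e) + Kd*de/dt
= 2.0*3.0 + 0.16*3.1 + 0.1*(-1.0)
= 6.0 + 0.496 + -0.1
= 6.396


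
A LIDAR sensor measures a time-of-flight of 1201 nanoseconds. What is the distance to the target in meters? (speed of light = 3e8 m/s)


tof = 1201 ns = 1.201e-06 s
dist = c * tof / 2
= 3e8 * 1.201e-06 / 2
= 180.15 m


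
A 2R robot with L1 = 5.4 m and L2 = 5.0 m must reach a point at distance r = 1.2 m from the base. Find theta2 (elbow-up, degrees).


cos(theta2) = (r^2 - L1^2 - L2^2) / (2*L1*L2)
cos(theta2) = (1.44 - 29.16 - 25.0) / 54.0
cos(theta2) = -0.976296
theta2 = 167.5001 degrees


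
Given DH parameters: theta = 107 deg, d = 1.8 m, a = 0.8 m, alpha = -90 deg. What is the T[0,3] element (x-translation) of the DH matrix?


T[0,3] = a * cos(theta)
= 0.8 * cos(107 deg)
= 0.8 * -0.2924
= -0.2339


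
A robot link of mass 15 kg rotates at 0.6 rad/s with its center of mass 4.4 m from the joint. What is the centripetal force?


F = m * omega^2 * r
= 15 * 0.6^2 * 4.4
= 15 * 0.36 * 4.4
= 23.76 N


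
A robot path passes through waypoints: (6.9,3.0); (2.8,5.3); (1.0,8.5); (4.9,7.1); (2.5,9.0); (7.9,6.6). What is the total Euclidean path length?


Segment lengths:
  seg1 = sqrt((-4.1)^2 + (2.3)^2) = 4.7011
  seg2 = sqrt((-1.8)^2 + (3.2)^2) = 3.6715
  seg3 = sqrt((3.9)^2 + (-1.4)^2) = 4.1437
  seg4 = sqrt((-2.4)^2 + (1.9)^2) = 3.061
  seg5 = sqrt((5.4)^2 + (-2.4)^2) = 5.9093
Total = 21.4866


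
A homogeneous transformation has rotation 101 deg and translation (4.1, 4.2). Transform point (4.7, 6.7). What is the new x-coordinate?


x' = cos(theta)*px - sin(theta)*py + tx
= -0.1908*4.7 - 0.9816*6.7 + 4.1
= -3.3737


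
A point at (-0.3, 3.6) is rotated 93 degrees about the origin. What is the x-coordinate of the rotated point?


x' = x*cos(theta) - y*sin(theta)
cos(93 deg) = -0.0523, sin(93 deg) = 0.9986
x' = -0.3 * -0.0523 - 3.6 * 0.9986
= 0.0157 - 3.5951
= -3.5794


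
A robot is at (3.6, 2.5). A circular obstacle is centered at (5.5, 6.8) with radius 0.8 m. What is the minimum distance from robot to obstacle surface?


center_dist = sqrt((3.6-5.5)^2 + (2.5-6.8)^2)
= sqrt(3.61 + 18.49)
= 4.7011
min_dist = center_dist - radius = 4.7011 - 0.8 = 3.9011 m


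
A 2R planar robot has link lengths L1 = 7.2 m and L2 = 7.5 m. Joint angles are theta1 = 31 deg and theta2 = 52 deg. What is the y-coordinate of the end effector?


Convert angles to radians: theta1 = 0.5411, theta2 = 0.9076
y = L1*sin(theta1) + L2*sin(theta1+theta2)
y = 3.7083 + 7.4441
y = 11.1524


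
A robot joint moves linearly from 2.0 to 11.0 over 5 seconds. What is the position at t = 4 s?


s = t/T = 4/5 = 0.8
p(t) = p0 + (pf-p0)*s
= 2.0 + (11.0 - 2.0) * 0.8
= 9.2


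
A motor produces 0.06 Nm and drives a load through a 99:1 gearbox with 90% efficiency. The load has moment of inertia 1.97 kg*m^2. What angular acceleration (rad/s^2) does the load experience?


tau_out = tau_motor * N * eta
= 0.06 * 99 * 0.9 = 5.346 Nm
alpha = tau_out / I = 5.346 / 1.97
= 2.7137 rad/s^2


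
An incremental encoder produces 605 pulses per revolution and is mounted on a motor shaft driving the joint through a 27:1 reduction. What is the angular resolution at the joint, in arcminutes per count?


counts per rev = 605
effective counts at joint = 605 * 27 = 16335
resolution = 360*60 / 16335
= 1.3223 arcmin/count


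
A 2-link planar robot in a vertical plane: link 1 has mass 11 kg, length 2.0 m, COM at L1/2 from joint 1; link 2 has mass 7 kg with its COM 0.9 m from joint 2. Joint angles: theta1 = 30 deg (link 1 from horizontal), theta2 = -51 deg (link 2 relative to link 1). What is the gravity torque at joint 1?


Horizontal distance from joint 1 to link-1 COM:
  x_c1 = (L1/2)*cos(t1) = 1.0 * 0.866 = 0.866 m
Horizontal distance from joint 1 to link-2 COM:
  x_c2 = L1*cos(t1) + Lc2*cos(t1+t2)
       = 2.0*0.866 + 0.9*0.9336 = 2.5723 m
tau1 = m1*g*x_c1 + m2*g*x_c2
     = 11*9.81*0.866 + 7*9.81*2.5723
     = 93.4528 + 176.638
     = 270.0908 Nm


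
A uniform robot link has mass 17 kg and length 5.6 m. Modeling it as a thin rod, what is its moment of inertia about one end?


I = (1/3) * m * L^2
= (1/3) * 17 * 5.6^2
= 0.333333 * 17 * 31.36
= 177.7067 kg*m^2


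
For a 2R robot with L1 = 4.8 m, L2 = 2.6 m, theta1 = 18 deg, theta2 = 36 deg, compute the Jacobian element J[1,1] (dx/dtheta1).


J[1,1] = -L1*sin(t1) - L2*sin(t1+t2)
= -4.8*sin(18) - 2.6*sin(54)
= -3.5867


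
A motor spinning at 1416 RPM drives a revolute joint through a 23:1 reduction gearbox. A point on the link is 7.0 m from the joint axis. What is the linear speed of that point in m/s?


omega_motor = 1416 * 2*pi/60 = 148.2832 rad/s
omega_joint = omega_motor / 23 = 6.4471 rad/s
v = omega_joint * r = 6.4471 * 7.0
= 45.1297 m/s


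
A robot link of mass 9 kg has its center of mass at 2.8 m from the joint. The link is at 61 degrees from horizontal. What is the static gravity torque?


tau = m*g*L*cos(angle)
= 9 * 9.81 * 2.8 * cos(61 deg)
= 9 * 9.81 * 2.8 * 0.4848
= 119.8508 Nm


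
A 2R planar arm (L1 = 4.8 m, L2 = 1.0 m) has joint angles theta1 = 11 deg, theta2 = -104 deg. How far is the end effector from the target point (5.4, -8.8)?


End effector via forward kinematics:
x = L1*cos(t1) + L2*cos(t1+t2) = 4.6595
y = L1*sin(t1) + L2*sin(t1+t2) = -0.0827
Distance to target:
d = sqrt((5.4 - 4.6595)^2 + (-8.8 - -0.0827)^2)
= sqrt(0.5484 + 75.9905)
= 8.7487 m


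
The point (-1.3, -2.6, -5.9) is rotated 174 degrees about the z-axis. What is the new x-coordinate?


Rotation about z-axis: x' = x*cos(theta) - y*sin(theta)
= -1.3 * -0.9945 - -2.6 * 0.1045
= 1.5647


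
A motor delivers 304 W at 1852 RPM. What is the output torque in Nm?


omega = 1852 * 2*pi/60 = 193.941 rad/s
tau = P / omega = 304 / 193.941
= 1.5675 Nm


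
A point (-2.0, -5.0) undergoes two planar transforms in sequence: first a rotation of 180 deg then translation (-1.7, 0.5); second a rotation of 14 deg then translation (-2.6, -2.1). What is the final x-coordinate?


After transform 1:
x1 = cos(180)*-2.0 - sin(180)*-5.0 + -1.7 = 0.3
y1 = sin(180)*-2.0 + cos(180)*-5.0 + 0.5 = 5.5
After transform 2:
x2 = cos(14)*0.3 - sin(14)*5.5 + -2.6
= -3.6395


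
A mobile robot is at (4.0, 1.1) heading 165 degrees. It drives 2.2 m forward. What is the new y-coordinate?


y_new = y0 + d*sin(theta)
= 1.1 + 2.2*sin(165)
= 1.1 + 0.5694
= 1.6694


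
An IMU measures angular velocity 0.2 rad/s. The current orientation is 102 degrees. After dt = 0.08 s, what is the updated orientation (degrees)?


delta_theta = w * dt = 0.2 * 0.08 = 0.016 rad
= 0.9167 deg
theta_new = 102 + 0.9167 = 102.9167 deg


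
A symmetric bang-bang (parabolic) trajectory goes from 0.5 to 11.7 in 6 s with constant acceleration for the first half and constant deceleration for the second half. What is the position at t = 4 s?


Symmetric rest-to-rest: each phase covers (pf-p0)/2 in time T/2. 0.5*a*(T/2)^2 = (pf-p0)/2 => a = 4*(pf-p0)/T^2
a = 4*(11.7-0.5)/6^2 = 1.2444
t = 4 is in the deceleration phase (t > T/2).
p = pf - 0.5*a*(T-t)^2 = 11.7 - 0.5*1.2444*2^2
= 9.2111


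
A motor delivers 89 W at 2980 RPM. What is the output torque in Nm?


omega = 2980 * 2*pi/60 = 312.0649 rad/s
tau = P / omega = 89 / 312.0649
= 0.2852 Nm


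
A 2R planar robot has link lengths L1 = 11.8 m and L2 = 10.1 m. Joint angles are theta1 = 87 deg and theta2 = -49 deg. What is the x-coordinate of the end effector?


Convert angles to radians: theta1 = 1.5184, theta2 = -0.8552
x = L1*cos(theta1) + L2*cos(theta1+theta2)
x = 0.6176 + 7.9589
x = 8.5765


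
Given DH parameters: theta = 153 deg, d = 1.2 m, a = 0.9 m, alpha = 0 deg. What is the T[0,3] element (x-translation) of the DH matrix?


T[0,3] = a * cos(theta)
= 0.9 * cos(153 deg)
= 0.9 * -0.891
= -0.8019


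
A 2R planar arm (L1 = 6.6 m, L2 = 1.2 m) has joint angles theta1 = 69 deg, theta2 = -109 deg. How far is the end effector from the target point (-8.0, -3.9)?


End effector via forward kinematics:
x = L1*cos(t1) + L2*cos(t1+t2) = 3.2845
y = L1*sin(t1) + L2*sin(t1+t2) = 5.3903
Distance to target:
d = sqrt((-8.0 - 3.2845)^2 + (-3.9 - 5.3903)^2)
= sqrt(127.3395 + 86.3094)
= 14.6167 m


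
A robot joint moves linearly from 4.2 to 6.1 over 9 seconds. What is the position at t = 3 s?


s = t/T = 3/9 = 0.3333
p(t) = p0 + (pf-p0)*s
= 4.2 + (6.1 - 4.2) * 0.3333
= 4.8333


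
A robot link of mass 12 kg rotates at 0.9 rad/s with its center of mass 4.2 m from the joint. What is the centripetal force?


F = m * omega^2 * r
= 12 * 0.9^2 * 4.2
= 12 * 0.81 * 4.2
= 40.824 N


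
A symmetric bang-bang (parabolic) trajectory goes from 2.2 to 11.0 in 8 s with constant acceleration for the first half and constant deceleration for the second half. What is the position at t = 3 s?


Symmetric rest-to-rest: each phase covers (pf-p0)/2 in time T/2. 0.5*a*(T/2)^2 = (pf-p0)/2 => a = 4*(pf-p0)/T^2
a = 4*(11.0-2.2)/8^2 = 0.55
t = 3 is in the acceleration phase (t <= T/2).
p = p0 + 0.5*a*t^2 = 2.2 + 0.5*0.55*3^2
= 4.675


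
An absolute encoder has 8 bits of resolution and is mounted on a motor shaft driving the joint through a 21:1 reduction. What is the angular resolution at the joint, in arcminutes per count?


counts = 2^8 = 256
effective counts at joint = 256 * 21 = 5376
resolution = 360*60 / 5376
= 4.0179 arcmin/count


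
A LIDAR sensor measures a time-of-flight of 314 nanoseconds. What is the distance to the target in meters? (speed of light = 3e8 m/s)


tof = 314 ns = 3.14e-07 s
dist = c * tof / 2
= 3e8 * 3.14e-07 / 2
= 47.1 m


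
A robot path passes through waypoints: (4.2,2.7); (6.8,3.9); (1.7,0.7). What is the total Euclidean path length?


Segment lengths:
  seg1 = sqrt((2.6)^2 + (1.2)^2) = 2.8636
  seg2 = sqrt((-5.1)^2 + (-3.2)^2) = 6.0208
Total = 8.8844


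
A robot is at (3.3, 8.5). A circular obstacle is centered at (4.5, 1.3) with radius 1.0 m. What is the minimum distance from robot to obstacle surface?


center_dist = sqrt((3.3-4.5)^2 + (8.5-1.3)^2)
= sqrt(1.44 + 51.84)
= 7.2993
min_dist = center_dist - radius = 7.2993 - 1.0 = 6.2993 m


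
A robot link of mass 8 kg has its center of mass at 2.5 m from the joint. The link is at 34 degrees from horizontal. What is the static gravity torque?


tau = m*g*L*cos(angle)
= 8 * 9.81 * 2.5 * cos(34 deg)
= 8 * 9.81 * 2.5 * 0.829
= 162.6572 Nm


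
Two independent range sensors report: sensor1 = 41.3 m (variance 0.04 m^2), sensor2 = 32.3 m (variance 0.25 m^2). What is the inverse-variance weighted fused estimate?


w1 = (1/var1) / (1/var1 + 1/var2)
   = 25.0 / (25.0 + 4.0) = 0.8621
w2 = 1 - w1 = 0.1379
fused = w1*s1 + w2*s2 = 35.6034 + 4.4552
= 40.0586 m


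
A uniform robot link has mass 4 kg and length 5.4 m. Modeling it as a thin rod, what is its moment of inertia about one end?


I = (1/3) * m * L^2
= (1/3) * 4 * 5.4^2
= 0.333333 * 4 * 29.16
= 38.88 kg*m^2


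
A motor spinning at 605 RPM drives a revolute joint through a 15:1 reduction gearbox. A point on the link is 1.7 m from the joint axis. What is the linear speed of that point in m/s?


omega_motor = 605 * 2*pi/60 = 63.3555 rad/s
omega_joint = omega_motor / 15 = 4.2237 rad/s
v = omega_joint * r = 4.2237 * 1.7
= 7.1803 m/s


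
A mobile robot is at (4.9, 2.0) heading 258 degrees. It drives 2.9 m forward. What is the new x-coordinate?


x_new = x0 + d*cos(theta)
= 4.9 + 2.9*cos(258)
= 4.9 + -0.6029
= 4.2971


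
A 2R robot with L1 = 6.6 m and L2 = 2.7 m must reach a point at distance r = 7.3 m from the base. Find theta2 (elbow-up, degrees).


cos(theta2) = (r^2 - L1^2 - L2^2) / (2*L1*L2)
cos(theta2) = (53.29 - 43.56 - 7.29) / 35.64
cos(theta2) = 0.068462
theta2 = 86.0743 degrees


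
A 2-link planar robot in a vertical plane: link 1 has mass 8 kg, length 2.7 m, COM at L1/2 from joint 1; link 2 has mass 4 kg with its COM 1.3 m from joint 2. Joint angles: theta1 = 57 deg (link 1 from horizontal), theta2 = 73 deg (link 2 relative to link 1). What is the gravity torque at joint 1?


Horizontal distance from joint 1 to link-1 COM:
  x_c1 = (L1/2)*cos(t1) = 1.35 * 0.5446 = 0.7353 m
Horizontal distance from joint 1 to link-2 COM:
  x_c2 = L1*cos(t1) + Lc2*cos(t1+t2)
       = 2.7*0.5446 + 1.3*-0.6428 = 0.6349 m
tau1 = m1*g*x_c1 + m2*g*x_c2
     = 8*9.81*0.7353 + 4*9.81*0.6349
     = 57.7034 + 24.9135
     = 82.617 Nm


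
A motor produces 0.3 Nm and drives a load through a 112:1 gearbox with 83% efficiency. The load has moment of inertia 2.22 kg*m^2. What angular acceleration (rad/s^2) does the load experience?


tau_out = tau_motor * N * eta
= 0.3 * 112 * 0.83 = 27.888 Nm
alpha = tau_out / I = 27.888 / 2.22
= 12.5622 rad/s^2


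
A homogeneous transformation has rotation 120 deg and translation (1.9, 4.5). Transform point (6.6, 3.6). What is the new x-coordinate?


x' = cos(theta)*px - sin(theta)*py + tx
= -0.5*6.6 - 0.866*3.6 + 1.9
= -4.5177


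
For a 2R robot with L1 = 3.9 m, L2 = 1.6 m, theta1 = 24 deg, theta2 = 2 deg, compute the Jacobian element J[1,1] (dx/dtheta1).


J[1,1] = -L1*sin(t1) - L2*sin(t1+t2)
= -3.9*sin(24) - 1.6*sin(26)
= -2.2877


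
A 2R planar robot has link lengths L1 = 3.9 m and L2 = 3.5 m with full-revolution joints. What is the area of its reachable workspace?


r_max = L1 + L2 = 7.4 m
r_min = |L1 - L2| = 0.4 m
Area = pi*(r_max^2 - r_min^2)
= pi*(54.76 - 0.16)
= pi * 54.6
= 171.531 m^2


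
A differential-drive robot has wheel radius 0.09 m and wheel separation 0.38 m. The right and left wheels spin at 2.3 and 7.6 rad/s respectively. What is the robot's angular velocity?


vR = r*wR = 0.09*2.3 = 0.207 m/s
vL = r*wL = 0.09*7.6 = 0.684 m/s
v = (vR+vL)/2 = 0.4455 m/s
omega = (vR-vL)/L = -1.2553 rad/s
angular velocity = -1.2553 rad/s


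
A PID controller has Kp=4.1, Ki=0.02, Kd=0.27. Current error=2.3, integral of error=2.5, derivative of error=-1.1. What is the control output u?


u = Kp*e + Ki*int(e) + Kd*de/dt
= 4.1*2.3 + 0.02*2.5 + 0.27*(-1.1)
= 9.43 + 0.05 + -0.297
= 9.183


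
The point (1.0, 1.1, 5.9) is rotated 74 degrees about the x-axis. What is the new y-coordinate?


Rotation about x-axis: y' = y*cos(theta) - z*sin(theta)
= 1.1 * 0.2756 - 5.9 * 0.9613
= -5.3682


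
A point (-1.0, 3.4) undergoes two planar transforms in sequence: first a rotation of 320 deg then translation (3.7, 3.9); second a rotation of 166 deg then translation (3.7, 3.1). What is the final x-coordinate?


After transform 1:
x1 = cos(320)*-1.0 - sin(320)*3.4 + 3.7 = 5.1194
y1 = sin(320)*-1.0 + cos(320)*3.4 + 3.9 = 7.1473
After transform 2:
x2 = cos(166)*5.1194 - sin(166)*7.1473 + 3.7
= -2.9965


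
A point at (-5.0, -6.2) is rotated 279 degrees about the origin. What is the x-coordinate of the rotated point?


x' = x*cos(theta) - y*sin(theta)
cos(279 deg) = 0.1564, sin(279 deg) = -0.9877
x' = -5.0 * 0.1564 - -6.2 * -0.9877
= -0.7822 - 6.1237
= -6.9058


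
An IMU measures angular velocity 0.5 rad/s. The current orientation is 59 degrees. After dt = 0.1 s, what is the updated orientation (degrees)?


delta_theta = w * dt = 0.5 * 0.1 = 0.05 rad
= 2.8648 deg
theta_new = 59 + 2.8648 = 61.8648 deg


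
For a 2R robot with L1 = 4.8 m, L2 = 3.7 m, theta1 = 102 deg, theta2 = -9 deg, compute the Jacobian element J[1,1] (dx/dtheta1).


J[1,1] = -L1*sin(t1) - L2*sin(t1+t2)
= -4.8*sin(102) - 3.7*sin(93)
= -8.39


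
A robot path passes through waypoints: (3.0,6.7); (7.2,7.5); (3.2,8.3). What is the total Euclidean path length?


Segment lengths:
  seg1 = sqrt((4.2)^2 + (0.8)^2) = 4.2755
  seg2 = sqrt((-4.0)^2 + (0.8)^2) = 4.0792
Total = 8.3547


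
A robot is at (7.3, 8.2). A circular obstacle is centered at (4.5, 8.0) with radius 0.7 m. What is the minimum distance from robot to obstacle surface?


center_dist = sqrt((7.3-4.5)^2 + (8.2-8.0)^2)
= sqrt(7.84 + 0.04)
= 2.8071
min_dist = center_dist - radius = 2.8071 - 0.7 = 2.1071 m


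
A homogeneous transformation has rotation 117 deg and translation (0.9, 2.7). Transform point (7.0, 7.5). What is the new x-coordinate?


x' = cos(theta)*px - sin(theta)*py + tx
= -0.454*7.0 - 0.891*7.5 + 0.9
= -8.9605


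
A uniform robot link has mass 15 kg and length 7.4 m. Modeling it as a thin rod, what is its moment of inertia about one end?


I = (1/3) * m * L^2
= (1/3) * 15 * 7.4^2
= 0.333333 * 15 * 54.76
= 273.8 kg*m^2


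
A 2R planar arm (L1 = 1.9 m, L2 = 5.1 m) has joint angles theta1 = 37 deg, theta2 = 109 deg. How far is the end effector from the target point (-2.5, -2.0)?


End effector via forward kinematics:
x = L1*cos(t1) + L2*cos(t1+t2) = -2.7107
y = L1*sin(t1) + L2*sin(t1+t2) = 3.9953
Distance to target:
d = sqrt((-2.5 - -2.7107)^2 + (-2.0 - 3.9953)^2)
= sqrt(0.0444 + 35.944)
= 5.999 m


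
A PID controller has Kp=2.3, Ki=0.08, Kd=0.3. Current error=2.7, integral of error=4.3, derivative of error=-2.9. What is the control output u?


u = Kp*e + Ki*int(e) + Kd*de/dt
= 2.3*2.7 + 0.08*4.3 + 0.3*(-2.9)
= 6.21 + 0.344 + -0.87
= 5.684


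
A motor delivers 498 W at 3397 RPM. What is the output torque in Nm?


omega = 3397 * 2*pi/60 = 355.733 rad/s
tau = P / omega = 498 / 355.733
= 1.3999 Nm


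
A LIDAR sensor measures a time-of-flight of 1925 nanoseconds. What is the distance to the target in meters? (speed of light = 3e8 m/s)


tof = 1925 ns = 1.925e-06 s
dist = c * tof / 2
= 3e8 * 1.925e-06 / 2
= 288.75 m


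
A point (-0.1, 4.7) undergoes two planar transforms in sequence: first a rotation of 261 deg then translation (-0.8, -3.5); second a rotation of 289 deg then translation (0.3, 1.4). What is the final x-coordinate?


After transform 1:
x1 = cos(261)*-0.1 - sin(261)*4.7 + -0.8 = 3.8578
y1 = sin(261)*-0.1 + cos(261)*4.7 + -3.5 = -4.1365
After transform 2:
x2 = cos(289)*3.8578 - sin(289)*-4.1365 + 0.3
= -2.3551


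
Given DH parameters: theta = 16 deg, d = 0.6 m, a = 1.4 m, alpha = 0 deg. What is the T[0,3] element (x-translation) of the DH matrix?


T[0,3] = a * cos(theta)
= 1.4 * cos(16 deg)
= 1.4 * 0.9613
= 1.3458


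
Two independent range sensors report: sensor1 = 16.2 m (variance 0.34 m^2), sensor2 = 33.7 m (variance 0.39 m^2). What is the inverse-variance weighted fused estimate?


w1 = (1/var1) / (1/var1 + 1/var2)
   = 2.9412 / (2.9412 + 2.5641) = 0.5342
w2 = 1 - w1 = 0.4658
fused = w1*s1 + w2*s2 = 8.6548 + 15.6959
= 24.3507 m


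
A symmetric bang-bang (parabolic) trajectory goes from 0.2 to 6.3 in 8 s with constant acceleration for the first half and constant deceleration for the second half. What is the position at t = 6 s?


Symmetric rest-to-rest: each phase covers (pf-p0)/2 in time T/2. 0.5*a*(T/2)^2 = (pf-p0)/2 => a = 4*(pf-p0)/T^2
a = 4*(6.3-0.2)/8^2 = 0.3812
t = 6 is in the deceleration phase (t > T/2).
p = pf - 0.5*a*(T-t)^2 = 6.3 - 0.5*0.3812*2^2
= 5.5375


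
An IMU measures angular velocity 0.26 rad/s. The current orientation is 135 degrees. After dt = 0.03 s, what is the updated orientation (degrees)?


delta_theta = w * dt = 0.26 * 0.03 = 0.0078 rad
= 0.4469 deg
theta_new = 135 + 0.4469 = 135.4469 deg


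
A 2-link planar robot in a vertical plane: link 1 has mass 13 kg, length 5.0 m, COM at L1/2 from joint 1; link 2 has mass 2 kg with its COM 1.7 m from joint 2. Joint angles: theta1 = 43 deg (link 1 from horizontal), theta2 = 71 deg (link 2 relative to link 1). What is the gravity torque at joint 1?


Horizontal distance from joint 1 to link-1 COM:
  x_c1 = (L1/2)*cos(t1) = 2.5 * 0.7314 = 1.8284 m
Horizontal distance from joint 1 to link-2 COM:
  x_c2 = L1*cos(t1) + Lc2*cos(t1+t2)
       = 5.0*0.7314 + 1.7*-0.4067 = 2.9653 m
tau1 = m1*g*x_c1 + m2*g*x_c2
     = 13*9.81*1.8284 + 2*9.81*2.9653
     = 233.1738 + 58.1795
     = 291.3533 Nm


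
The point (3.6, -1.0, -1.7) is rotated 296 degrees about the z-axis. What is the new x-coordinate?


Rotation about z-axis: x' = x*cos(theta) - y*sin(theta)
= 3.6 * 0.4384 - -1.0 * -0.8988
= 0.6793


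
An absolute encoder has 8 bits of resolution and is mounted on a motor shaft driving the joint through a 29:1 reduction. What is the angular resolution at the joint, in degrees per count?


counts = 2^8 = 256
effective counts at joint = 256 * 29 = 7424
resolution = 360 / 7424
= 0.0485 deg/count


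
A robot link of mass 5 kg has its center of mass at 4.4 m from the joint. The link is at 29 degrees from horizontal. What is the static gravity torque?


tau = m*g*L*cos(angle)
= 5 * 9.81 * 4.4 * cos(29 deg)
= 5 * 9.81 * 4.4 * 0.8746
= 188.7604 Nm


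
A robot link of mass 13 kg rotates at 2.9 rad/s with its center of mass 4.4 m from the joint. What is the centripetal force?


F = m * omega^2 * r
= 13 * 2.9^2 * 4.4
= 13 * 8.41 * 4.4
= 481.052 N


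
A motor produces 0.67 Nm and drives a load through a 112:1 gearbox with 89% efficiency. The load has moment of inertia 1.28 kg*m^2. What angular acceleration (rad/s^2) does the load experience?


tau_out = tau_motor * N * eta
= 0.67 * 112 * 0.89 = 66.7856 Nm
alpha = tau_out / I = 66.7856 / 1.28
= 52.1763 rad/s^2


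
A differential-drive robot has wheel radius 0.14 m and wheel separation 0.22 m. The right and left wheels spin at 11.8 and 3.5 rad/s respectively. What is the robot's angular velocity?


vR = r*wR = 0.14*11.8 = 1.652 m/s
vL = r*wL = 0.14*3.5 = 0.49 m/s
v = (vR+vL)/2 = 1.071 m/s
omega = (vR-vL)/L = 5.2818 rad/s
angular velocity = 5.2818 rad/s


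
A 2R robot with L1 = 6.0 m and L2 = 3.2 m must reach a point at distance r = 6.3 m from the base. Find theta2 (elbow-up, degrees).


cos(theta2) = (r^2 - L1^2 - L2^2) / (2*L1*L2)
cos(theta2) = (39.69 - 36.0 - 10.24) / 38.4
cos(theta2) = -0.170573
theta2 = 99.8211 degrees


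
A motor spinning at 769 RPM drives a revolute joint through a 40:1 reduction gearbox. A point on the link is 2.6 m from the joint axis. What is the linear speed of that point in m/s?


omega_motor = 769 * 2*pi/60 = 80.5295 rad/s
omega_joint = omega_motor / 40 = 2.0132 rad/s
v = omega_joint * r = 2.0132 * 2.6
= 5.2344 m/s
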